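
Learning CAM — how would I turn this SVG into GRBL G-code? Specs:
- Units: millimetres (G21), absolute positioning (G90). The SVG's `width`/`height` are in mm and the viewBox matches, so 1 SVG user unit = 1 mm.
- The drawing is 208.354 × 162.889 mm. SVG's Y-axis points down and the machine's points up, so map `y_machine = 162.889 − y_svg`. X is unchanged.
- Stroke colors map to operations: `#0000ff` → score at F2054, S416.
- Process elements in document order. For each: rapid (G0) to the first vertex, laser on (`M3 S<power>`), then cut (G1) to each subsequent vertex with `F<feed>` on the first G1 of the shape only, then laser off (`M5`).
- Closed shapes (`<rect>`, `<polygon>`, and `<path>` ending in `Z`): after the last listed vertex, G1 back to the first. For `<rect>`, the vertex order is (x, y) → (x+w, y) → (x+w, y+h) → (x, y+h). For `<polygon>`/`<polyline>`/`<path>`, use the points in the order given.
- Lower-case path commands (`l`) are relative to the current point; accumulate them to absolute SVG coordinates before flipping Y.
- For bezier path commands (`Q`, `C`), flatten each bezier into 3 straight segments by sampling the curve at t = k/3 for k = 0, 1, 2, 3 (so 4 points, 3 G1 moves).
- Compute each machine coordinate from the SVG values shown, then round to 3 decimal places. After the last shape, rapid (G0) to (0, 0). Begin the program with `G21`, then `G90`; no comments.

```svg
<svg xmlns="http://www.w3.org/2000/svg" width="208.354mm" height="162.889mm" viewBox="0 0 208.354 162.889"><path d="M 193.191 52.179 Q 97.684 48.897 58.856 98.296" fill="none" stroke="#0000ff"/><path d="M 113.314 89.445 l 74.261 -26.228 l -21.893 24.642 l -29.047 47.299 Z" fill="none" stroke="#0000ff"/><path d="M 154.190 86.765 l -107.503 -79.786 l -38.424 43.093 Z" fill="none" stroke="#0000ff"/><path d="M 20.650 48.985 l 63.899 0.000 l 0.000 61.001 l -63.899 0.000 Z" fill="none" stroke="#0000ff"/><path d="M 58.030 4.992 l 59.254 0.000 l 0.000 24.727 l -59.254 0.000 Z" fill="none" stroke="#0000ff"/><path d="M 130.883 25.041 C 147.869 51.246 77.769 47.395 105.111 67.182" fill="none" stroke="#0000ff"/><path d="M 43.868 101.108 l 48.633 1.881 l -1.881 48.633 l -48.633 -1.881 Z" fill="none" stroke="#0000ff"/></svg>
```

Since the viewBox matches the mm dimensions, user units are millimetres directly. The only transform is the Y-flip y_m = 162.889 − y_svg.

Shape 1 is a quadratic bezier drawn with `<path>`. Its stroke #0000ff means score at S416, F2054. After flipping Y the toolpath is (193.191,110.710) → (135.817,107.045) → (91.039,91.672) → (58.856,64.593).

Shape 2 is a closed polygon drawn with `<path>`. Its stroke #0000ff means score at S416, F2054. After flipping Y the toolpath is (113.314,73.444) → (187.575,99.672) → (165.682,75.030) → (136.635,27.731) → (113.314,73.444), returning to the start.

Shape 3 is a closed polygon drawn with `<path>`. Its stroke #0000ff means score at S416, F2054. After flipping Y the toolpath is (154.190,76.124) → (46.687,155.910) → (8.263,112.817) → (154.190,76.124), returning to the start.

Shape 4 is a rectangle drawn with `<path>`. Its stroke #0000ff means score at S416, F2054. After flipping Y the toolpath is (20.650,113.904) → (84.549,113.904) → (84.549,52.903) → (20.650,52.903) → (20.650,113.904), returning to the start.

Shape 5 is a rectangle drawn with `<path>`. Its stroke #0000ff means score at S416, F2054. After flipping Y the toolpath is (58.030,157.897) → (117.284,157.897) → (117.284,133.170) → (58.030,133.170) → (58.030,157.897), returning to the start.

Shape 6 is a cubic bezier drawn with `<path>`. Its stroke #0000ff means score at S416, F2054. After flipping Y the toolpath is (130.883,137.848) → (125.675,119.673) → (103.415,109.603) → (105.111,95.707).

Shape 7 is a regular polygon drawn with `<path>`. Its stroke #0000ff means score at S416, F2054. After flipping Y the toolpath is (43.868,61.781) → (92.501,59.900) → (90.620,11.267) → (41.987,13.148) → (43.868,61.781), returning to the start.

G21
G90
G0 X193.191 Y110.710
M3 S416
G1 X135.817 Y107.045 F2054
G1 X91.039 Y91.672
G1 X58.856 Y64.593
M5
G0 X113.314 Y73.444
M3 S416
G1 X187.575 Y99.672 F2054
G1 X165.682 Y75.030
G1 X136.635 Y27.731
G1 X113.314 Y73.444
M5
G0 X154.190 Y76.124
M3 S416
G1 X46.687 Y155.910 F2054
G1 X8.263 Y112.817
G1 X154.190 Y76.124
M5
G0 X20.650 Y113.904
M3 S416
G1 X84.549 Y113.904 F2054
G1 X84.549 Y52.903
G1 X20.650 Y52.903
G1 X20.650 Y113.904
M5
G0 X58.030 Y157.897
M3 S416
G1 X117.284 Y157.897 F2054
G1 X117.284 Y133.170
G1 X58.030 Y133.170
G1 X58.030 Y157.897
M5
G0 X130.883 Y137.848
M3 S416
G1 X125.675 Y119.673 F2054
G1 X103.415 Y109.603
G1 X105.111 Y95.707
M5
G0 X43.868 Y61.781
M3 S416
G1 X92.501 Y59.900 F2054
G1 X90.620 Y11.267
G1 X41.987 Y13.148
G1 X43.868 Y61.781
M5
G0 X0.000 Y0.000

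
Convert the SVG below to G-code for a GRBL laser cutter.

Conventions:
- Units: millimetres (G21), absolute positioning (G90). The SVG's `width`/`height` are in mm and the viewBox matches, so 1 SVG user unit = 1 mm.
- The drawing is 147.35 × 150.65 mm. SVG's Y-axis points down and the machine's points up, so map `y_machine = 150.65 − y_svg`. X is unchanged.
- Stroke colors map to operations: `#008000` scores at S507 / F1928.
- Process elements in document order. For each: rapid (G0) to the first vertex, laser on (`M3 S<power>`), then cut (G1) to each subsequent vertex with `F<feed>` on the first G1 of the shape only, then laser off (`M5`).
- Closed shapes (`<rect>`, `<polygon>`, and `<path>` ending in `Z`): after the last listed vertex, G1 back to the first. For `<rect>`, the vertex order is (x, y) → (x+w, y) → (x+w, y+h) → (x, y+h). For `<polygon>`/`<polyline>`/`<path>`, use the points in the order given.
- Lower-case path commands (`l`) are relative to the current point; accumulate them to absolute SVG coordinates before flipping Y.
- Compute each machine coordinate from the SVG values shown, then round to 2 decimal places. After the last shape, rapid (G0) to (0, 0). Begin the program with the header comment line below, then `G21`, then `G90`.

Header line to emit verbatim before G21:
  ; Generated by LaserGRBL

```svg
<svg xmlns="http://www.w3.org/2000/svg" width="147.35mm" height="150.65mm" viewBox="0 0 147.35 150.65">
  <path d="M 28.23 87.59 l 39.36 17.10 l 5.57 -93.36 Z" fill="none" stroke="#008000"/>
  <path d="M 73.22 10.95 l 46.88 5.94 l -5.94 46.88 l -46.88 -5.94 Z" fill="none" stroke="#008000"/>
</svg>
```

viewBox `0 0 147.35 150.65` with mm width/height → 1 unit = 1 mm. Flip: y_m = 150.65 − y_svg.

**Shape 1** — `<path>` closed polygon, stroke `#008000` → score (S507, F1928). Machine vertices: (28.23,63.06) → (67.59,45.96) → (73.16,139.32) → (28.23,63.06). Closed: final G1 returns to the first vertex.

**Shape 2** — `<path>` regular polygon, stroke `#008000` → score (S507, F1928). Machine vertices: (73.22,139.70) → (120.10,133.76) → (114.16,86.88) → (67.28,92.82) → (73.22,139.70). Closed: final G1 returns to the first vertex.

; Generated by LaserGRBL
G21
G90
G0 X28.23 Y63.06
M3 S507
G1 X67.59 Y45.96 F1928
G1 X73.16 Y139.32
G1 X28.23 Y63.06
M5
G0 X73.22 Y139.70
M3 S507
G1 X120.10 Y133.76 F1928
G1 X114.16 Y86.88
G1 X67.28 Y92.82
G1 X73.22 Y139.70
M5
G0 X0.00 Y0.00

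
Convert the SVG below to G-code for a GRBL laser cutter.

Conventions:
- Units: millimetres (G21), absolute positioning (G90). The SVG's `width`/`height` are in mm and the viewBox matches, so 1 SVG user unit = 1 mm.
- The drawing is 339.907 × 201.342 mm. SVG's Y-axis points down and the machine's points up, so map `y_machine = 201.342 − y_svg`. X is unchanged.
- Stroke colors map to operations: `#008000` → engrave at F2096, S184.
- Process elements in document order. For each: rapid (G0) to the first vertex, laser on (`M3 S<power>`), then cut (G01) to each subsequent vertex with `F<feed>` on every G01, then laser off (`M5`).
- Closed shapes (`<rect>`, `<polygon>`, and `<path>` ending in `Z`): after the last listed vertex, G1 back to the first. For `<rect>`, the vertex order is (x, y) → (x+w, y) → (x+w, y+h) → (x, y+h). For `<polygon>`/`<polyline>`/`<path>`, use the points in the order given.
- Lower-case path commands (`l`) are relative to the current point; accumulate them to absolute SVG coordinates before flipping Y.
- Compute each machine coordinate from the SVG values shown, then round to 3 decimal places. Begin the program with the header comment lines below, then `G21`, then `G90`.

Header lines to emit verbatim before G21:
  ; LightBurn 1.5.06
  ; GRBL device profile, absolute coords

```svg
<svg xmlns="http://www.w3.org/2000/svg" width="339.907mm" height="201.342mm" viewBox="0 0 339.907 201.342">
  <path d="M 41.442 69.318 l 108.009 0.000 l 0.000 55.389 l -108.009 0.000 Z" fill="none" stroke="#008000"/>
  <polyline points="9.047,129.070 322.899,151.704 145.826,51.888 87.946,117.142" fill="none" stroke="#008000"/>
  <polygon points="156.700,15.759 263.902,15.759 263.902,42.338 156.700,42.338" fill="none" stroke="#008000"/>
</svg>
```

1 u = 1 mm; y_m = 201.342 − y.

[1] `<path>` rectangle, #008000→engrave S184 F2096: (41.442,132.024) → (149.451,132.024) → (149.451,76.635) → (41.442,76.635) → (41.442,132.024) (closed)

[2] `<polyline>` open polyline, #008000→engrave S184 F2096: (9.047,72.272) → (322.899,49.638) → (145.826,149.454) → (87.946,84.200)

[3] `<polygon>` rectangle, #008000→engrave S184 F2096: (156.700,185.583) → (263.902,185.583) → (263.902,159.004) → (156.700,159.004) → (156.700,185.583) (closed)

; LightBurn 1.5.06
; GRBL device profile, absolute coords
G21
G90
G0 X41.442 Y132.024
M3 S184
G01 X149.451 Y132.024 F2096
G01 X149.451 Y76.635 F2096
G01 X41.442 Y76.635 F2096
G01 X41.442 Y132.024 F2096
M5
G0 X9.047 Y72.272
M3 S184
G01 X322.899 Y49.638 F2096
G01 X145.826 Y149.454 F2096
G01 X87.946 Y84.200 F2096
M5
G0 X156.700 Y185.583
M3 S184
G01 X263.902 Y185.583 F2096
G01 X263.902 Y159.004 F2096
G01 X156.700 Y159.004 F2096
G01 X156.700 Y185.583 F2096
M5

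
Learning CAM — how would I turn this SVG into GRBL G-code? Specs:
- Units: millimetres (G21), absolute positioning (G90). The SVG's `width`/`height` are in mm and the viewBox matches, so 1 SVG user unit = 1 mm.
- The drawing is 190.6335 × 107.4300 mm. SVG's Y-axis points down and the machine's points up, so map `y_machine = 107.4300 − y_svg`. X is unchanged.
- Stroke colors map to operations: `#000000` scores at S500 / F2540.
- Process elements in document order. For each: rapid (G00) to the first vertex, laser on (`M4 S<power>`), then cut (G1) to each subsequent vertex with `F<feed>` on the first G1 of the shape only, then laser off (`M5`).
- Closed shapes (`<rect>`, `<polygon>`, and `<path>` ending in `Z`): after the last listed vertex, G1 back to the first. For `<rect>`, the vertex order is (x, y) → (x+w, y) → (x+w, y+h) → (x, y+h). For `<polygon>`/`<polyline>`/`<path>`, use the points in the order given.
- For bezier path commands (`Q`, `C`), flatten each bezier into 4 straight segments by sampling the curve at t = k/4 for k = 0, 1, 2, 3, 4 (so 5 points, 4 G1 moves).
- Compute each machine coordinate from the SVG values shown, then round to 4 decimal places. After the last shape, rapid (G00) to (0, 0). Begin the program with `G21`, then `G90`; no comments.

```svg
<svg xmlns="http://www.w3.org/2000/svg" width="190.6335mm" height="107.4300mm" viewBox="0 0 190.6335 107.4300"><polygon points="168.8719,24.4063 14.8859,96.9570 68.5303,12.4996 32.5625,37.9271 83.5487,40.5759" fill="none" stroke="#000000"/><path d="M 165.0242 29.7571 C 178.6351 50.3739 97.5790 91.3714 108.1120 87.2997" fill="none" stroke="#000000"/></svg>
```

Since the viewBox matches the mm dimensions, user units are millimetres directly. The only transform is the Y-flip y_m = 107.4300 − y_svg.

Shape 1 is a closed polygon drawn with `<polygon>`. Its stroke #000000 means score at S500, F2540. After flipping Y the toolpath is (168.8719,83.0237) → (14.8859,10.4730) → (68.5303,94.9304) → (32.5625,69.5029) → (83.5487,66.8541) → (168.8719,83.0237), returning to the start.

Shape 2 is a cubic bezier drawn with `<path>`. Its stroke #000000 means score at S500, F2540. After flipping Y the toolpath is (165.0242,77.6729) → (160.3926,59.4116) → (137.7223,39.6434) → (114.4750,24.5043) → (108.1120,20.1303).

G21
G90
G00 X168.8719 Y83.0237
M4 S500
G1 X14.8859 Y10.4730 F2540
G1 X68.5303 Y94.9304
G1 X32.5625 Y69.5029
G1 X83.5487 Y66.8541
G1 X168.8719 Y83.0237
M5
G00 X165.0242 Y77.6729
M4 S500
G1 X160.3926 Y59.4116 F2540
G1 X137.7223 Y39.6434
G1 X114.4750 Y24.5043
G1 X108.1120 Y20.1303
M5
G00 X0.0000 Y0.0000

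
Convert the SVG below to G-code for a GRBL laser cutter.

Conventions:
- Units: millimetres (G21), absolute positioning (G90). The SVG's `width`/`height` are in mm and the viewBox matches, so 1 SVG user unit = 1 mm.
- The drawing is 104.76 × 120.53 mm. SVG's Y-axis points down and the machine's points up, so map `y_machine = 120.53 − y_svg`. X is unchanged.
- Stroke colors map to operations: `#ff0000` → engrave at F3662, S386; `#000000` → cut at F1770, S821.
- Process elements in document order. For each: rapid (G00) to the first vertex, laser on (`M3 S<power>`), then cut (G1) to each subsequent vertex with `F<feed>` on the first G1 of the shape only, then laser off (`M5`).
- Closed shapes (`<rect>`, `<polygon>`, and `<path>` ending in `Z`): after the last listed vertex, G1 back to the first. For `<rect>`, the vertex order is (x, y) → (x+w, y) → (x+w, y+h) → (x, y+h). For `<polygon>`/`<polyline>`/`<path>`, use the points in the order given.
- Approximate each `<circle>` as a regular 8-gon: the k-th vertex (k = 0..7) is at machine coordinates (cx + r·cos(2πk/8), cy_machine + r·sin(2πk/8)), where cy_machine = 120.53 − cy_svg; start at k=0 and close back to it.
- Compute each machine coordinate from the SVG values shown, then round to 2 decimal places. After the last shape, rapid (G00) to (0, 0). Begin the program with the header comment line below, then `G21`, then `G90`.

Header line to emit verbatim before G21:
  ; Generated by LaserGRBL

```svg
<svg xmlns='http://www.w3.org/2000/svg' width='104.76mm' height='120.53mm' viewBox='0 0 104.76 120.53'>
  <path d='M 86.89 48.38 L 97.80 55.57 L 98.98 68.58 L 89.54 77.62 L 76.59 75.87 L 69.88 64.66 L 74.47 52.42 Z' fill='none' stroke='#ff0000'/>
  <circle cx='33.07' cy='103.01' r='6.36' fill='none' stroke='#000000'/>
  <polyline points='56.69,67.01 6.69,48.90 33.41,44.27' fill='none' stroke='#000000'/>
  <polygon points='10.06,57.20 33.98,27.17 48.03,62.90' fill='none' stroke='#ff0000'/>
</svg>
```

viewBox `0 0 104.76 120.53` with mm width/height → 1 unit = 1 mm. Flip: y_m = 120.53 − y_svg.

**Shape 1** — `<path>` regular polygon, stroke `#ff0000` → engrave (S386, F3662). Machine vertices: (86.89,72.15) → (97.80,64.96) → (98.98,51.95) → (89.54,42.91) → (76.59,44.66) → (69.88,55.87) → (74.47,68.11) → (86.89,72.15). Closed: final G1 returns to the first vertex.

**Shape 2** — `<circle>` circle, stroke `#000000` → cut (S821, F1770). Machine vertices: (39.43,17.52) → (37.57,22.02) → (33.07,23.88) → (28.57,22.02) → (26.71,17.52) → (28.57,13.02) → (33.07,11.16) → (37.57,13.02) → (39.43,17.52). Closed: final G1 returns to the first vertex.

**Shape 3** — `<polyline>` open polyline, stroke `#000000` → cut (S821, F1770). Machine vertices: (56.69,53.52) → (6.69,71.63) → (33.41,76.26). Open path.

**Shape 4** — `<polygon>` regular polygon, stroke `#ff0000` → engrave (S386, F3662). Machine vertices: (10.06,63.33) → (33.98,93.36) → (48.03,57.63) → (10.06,63.33). Closed: final G1 returns to the first vertex.

; Generated by LaserGRBL
G21
G90
G00 X86.89 Y72.15
M3 S386
G1 X97.80 Y64.96 F3662
G1 X98.98 Y51.95
G1 X89.54 Y42.91
G1 X76.59 Y44.66
G1 X69.88 Y55.87
G1 X74.47 Y68.11
G1 X86.89 Y72.15
M5
G00 X39.43 Y17.52
M3 S821
G1 X37.57 Y22.02 F1770
G1 X33.07 Y23.88
G1 X28.57 Y22.02
G1 X26.71 Y17.52
G1 X28.57 Y13.02
G1 X33.07 Y11.16
G1 X37.57 Y13.02
G1 X39.43 Y17.52
M5
G00 X56.69 Y53.52
M3 S821
G1 X6.69 Y71.63 F1770
G1 X33.41 Y76.26
M5
G00 X10.06 Y63.33
M3 S386
G1 X33.98 Y93.36 F3662
G1 X48.03 Y57.63
G1 X10.06 Y63.33
M5
G00 X0.00 Y0.00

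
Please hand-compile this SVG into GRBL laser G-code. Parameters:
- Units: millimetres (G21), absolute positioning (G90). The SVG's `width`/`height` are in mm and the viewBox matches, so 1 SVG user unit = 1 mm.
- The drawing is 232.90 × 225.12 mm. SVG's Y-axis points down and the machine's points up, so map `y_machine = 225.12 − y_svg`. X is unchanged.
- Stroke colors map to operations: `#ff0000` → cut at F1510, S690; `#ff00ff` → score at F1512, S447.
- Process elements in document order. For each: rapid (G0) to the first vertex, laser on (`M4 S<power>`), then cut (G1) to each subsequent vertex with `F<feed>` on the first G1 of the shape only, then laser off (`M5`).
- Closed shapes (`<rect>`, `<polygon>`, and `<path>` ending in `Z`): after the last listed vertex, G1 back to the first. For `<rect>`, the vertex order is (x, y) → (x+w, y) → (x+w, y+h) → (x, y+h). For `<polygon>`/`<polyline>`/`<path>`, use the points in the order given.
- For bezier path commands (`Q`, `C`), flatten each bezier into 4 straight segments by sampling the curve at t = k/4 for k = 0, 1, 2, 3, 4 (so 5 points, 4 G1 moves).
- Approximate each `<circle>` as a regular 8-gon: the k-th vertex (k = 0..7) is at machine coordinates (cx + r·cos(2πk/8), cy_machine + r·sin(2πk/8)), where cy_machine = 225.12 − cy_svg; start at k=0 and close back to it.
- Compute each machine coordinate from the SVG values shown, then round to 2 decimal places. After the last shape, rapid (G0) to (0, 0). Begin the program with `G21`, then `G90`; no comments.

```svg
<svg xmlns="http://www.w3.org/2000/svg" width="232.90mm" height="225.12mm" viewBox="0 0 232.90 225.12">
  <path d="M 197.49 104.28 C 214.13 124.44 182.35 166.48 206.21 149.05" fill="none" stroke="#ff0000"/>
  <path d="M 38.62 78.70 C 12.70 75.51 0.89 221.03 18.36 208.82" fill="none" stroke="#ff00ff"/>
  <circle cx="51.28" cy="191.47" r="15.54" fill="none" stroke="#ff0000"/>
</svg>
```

Since the viewBox matches the mm dimensions, user units are millimetres directly. The only transform is the Y-flip y_m = 225.12 − y_svg.

Shape 1 is a cubic bezier drawn with `<path>`. Its stroke #ff0000 means cut at S690, F1510. After flipping Y the toolpath is (197.49,120.84) → (202.52,102.89) → (199.14,84.36) → (197.12,72.88) → (206.21,76.07).

Shape 2 is a cubic bezier drawn with `<path>`. Its stroke #ff00ff means score at S447, F1512. After flipping Y the toolpath is (38.62,146.42) → (22.06,125.72) → (12.22,77.98) → (10.51,31.93) → (18.36,16.30).

Shape 3 is a circle drawn with `<circle>`. Its stroke #ff0000 means cut at S690, F1510. After flipping Y the toolpath is (66.82,33.65) → (62.27,44.64) → (51.28,49.19) → (40.29,44.64) → (35.74,33.65) → (40.29,22.66) → (51.28,18.11) → (62.27,22.66) → (66.82,33.65), returning to the start.

G21
G90
G0 X197.49 Y120.84
M4 S690
G1 X202.52 Y102.89 F1510
G1 X199.14 Y84.36
G1 X197.12 Y72.88
G1 X206.21 Y76.07
M5
G0 X38.62 Y146.42
M4 S447
G1 X22.06 Y125.72 F1512
G1 X12.22 Y77.98
G1 X10.51 Y31.93
G1 X18.36 Y16.30
M5
G0 X66.82 Y33.65
M4 S690
G1 X62.27 Y44.64 F1510
G1 X51.28 Y49.19
G1 X40.29 Y44.64
G1 X35.74 Y33.65
G1 X40.29 Y22.66
G1 X51.28 Y18.11
G1 X62.27 Y22.66
G1 X66.82 Y33.65
M5
G0 X0.00 Y0.00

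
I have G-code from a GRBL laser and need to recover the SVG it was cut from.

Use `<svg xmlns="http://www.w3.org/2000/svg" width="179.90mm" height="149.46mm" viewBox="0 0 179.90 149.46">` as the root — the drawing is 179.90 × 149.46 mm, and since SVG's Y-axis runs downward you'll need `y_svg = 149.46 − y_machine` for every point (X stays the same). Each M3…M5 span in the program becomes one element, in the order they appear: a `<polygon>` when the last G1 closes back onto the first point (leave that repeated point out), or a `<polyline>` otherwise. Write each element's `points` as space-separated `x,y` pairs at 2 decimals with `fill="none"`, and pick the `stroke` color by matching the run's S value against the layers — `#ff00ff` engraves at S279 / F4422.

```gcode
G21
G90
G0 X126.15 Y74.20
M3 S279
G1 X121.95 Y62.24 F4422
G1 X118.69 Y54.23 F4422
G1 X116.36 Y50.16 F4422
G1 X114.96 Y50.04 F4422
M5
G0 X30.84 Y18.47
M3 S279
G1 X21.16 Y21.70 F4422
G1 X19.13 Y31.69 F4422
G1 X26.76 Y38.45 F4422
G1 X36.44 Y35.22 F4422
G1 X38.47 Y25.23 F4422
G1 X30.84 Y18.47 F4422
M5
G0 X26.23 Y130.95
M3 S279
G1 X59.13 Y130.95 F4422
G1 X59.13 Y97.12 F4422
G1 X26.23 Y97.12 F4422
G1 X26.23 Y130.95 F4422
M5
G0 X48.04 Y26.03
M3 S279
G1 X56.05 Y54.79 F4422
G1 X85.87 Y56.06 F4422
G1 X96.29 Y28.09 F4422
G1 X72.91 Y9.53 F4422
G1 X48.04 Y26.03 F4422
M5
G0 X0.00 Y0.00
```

<svg xmlns="http://www.w3.org/2000/svg" width="179.90mm" height="149.46mm" viewBox="0 0 179.90 149.46">
  <polyline points="126.15,75.26 121.95,87.22 118.69,95.23 116.36,99.30 114.96,99.42" fill="none" stroke="#ff00ff"/>
  <polygon points="30.84,130.99 21.16,127.76 19.13,117.77 26.76,111.01 36.44,114.24 38.47,124.23" fill="none" stroke="#ff00ff"/>
  <polygon points="26.23,18.51 59.13,18.51 59.13,52.34 26.23,52.34" fill="none" stroke="#ff00ff"/>
  <polygon points="48.04,123.43 56.05,94.67 85.87,93.40 96.29,121.37 72.91,139.93" fill="none" stroke="#ff00ff"/>
</svg>

Machine Y-up, SVG Y-down with viewBox height 149.46, so y_svg = 149.46 − y_machine; X carries over. Every run uses S279, so all elements get stroke `#ff00ff` (engrave).

Run 1: The run is open, so emit a `<polyline>` with points (Y-flipped): 126.15,75.26 121.95,87.22 118.69,95.23 116.36,99.30 114.96,99.42.

Run 2: The run returns to its start, so emit a `<polygon>` with points (Y-flipped): 30.84,130.99 21.16,127.76 19.13,117.77 26.76,111.01 36.44,114.24 38.47,124.23.

Run 3: The run returns to its start, so emit a `<polygon>` with points (Y-flipped): 26.23,18.51 59.13,18.51 59.13,52.34 26.23,52.34.

Run 4: The run returns to its start, so emit a `<polygon>` with points (Y-flipped): 48.04,123.43 56.05,94.67 85.87,93.40 96.29,121.37 72.91,139.93.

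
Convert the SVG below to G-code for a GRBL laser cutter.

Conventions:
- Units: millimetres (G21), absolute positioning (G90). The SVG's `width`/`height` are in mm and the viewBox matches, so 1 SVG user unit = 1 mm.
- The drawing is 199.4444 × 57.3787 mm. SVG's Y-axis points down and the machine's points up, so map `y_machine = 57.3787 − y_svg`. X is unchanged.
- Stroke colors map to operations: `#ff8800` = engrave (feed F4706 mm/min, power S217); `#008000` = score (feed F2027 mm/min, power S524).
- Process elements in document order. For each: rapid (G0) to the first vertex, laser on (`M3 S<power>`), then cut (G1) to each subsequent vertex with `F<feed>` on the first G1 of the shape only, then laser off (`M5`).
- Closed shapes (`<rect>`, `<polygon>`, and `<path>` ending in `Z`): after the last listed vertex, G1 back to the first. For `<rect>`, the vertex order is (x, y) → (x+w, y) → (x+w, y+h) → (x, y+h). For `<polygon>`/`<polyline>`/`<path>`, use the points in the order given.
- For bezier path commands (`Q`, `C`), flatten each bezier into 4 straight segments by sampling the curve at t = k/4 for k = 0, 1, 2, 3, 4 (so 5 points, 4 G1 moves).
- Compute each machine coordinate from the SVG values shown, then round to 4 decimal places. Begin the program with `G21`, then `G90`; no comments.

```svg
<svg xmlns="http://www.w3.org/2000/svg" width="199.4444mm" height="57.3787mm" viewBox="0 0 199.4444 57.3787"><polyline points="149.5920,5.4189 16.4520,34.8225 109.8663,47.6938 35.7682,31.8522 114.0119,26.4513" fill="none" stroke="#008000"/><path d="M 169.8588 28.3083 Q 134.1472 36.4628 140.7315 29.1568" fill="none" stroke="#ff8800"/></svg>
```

1 u = 1 mm; y_m = 57.3787 − y.

[1] `<polyline>` open polyline, #008000→score S524 F2027: (149.5920,51.9598) → (16.4520,22.5562) → (109.8663,9.6849) → (35.7682,25.5265) → (114.0119,30.9274)

[2] `<path>` quadratic bezier, #ff8800→engrave S217 F4706: (169.8588,29.0704) → (154.6465,25.9594) → (144.7212,24.7810) → (140.0828,25.5352) → (140.7315,28.2219)

G21
G90
G0 X149.5920 Y51.9598
M3 S524
G1 X16.4520 Y22.5562 F2027
G1 X109.8663 Y9.6849
G1 X35.7682 Y25.5265
G1 X114.0119 Y30.9274
M5
G0 X169.8588 Y29.0704
M3 S217
G1 X154.6465 Y25.9594 F4706
G1 X144.7212 Y24.7810
G1 X140.0828 Y25.5352
G1 X140.7315 Y28.2219
M5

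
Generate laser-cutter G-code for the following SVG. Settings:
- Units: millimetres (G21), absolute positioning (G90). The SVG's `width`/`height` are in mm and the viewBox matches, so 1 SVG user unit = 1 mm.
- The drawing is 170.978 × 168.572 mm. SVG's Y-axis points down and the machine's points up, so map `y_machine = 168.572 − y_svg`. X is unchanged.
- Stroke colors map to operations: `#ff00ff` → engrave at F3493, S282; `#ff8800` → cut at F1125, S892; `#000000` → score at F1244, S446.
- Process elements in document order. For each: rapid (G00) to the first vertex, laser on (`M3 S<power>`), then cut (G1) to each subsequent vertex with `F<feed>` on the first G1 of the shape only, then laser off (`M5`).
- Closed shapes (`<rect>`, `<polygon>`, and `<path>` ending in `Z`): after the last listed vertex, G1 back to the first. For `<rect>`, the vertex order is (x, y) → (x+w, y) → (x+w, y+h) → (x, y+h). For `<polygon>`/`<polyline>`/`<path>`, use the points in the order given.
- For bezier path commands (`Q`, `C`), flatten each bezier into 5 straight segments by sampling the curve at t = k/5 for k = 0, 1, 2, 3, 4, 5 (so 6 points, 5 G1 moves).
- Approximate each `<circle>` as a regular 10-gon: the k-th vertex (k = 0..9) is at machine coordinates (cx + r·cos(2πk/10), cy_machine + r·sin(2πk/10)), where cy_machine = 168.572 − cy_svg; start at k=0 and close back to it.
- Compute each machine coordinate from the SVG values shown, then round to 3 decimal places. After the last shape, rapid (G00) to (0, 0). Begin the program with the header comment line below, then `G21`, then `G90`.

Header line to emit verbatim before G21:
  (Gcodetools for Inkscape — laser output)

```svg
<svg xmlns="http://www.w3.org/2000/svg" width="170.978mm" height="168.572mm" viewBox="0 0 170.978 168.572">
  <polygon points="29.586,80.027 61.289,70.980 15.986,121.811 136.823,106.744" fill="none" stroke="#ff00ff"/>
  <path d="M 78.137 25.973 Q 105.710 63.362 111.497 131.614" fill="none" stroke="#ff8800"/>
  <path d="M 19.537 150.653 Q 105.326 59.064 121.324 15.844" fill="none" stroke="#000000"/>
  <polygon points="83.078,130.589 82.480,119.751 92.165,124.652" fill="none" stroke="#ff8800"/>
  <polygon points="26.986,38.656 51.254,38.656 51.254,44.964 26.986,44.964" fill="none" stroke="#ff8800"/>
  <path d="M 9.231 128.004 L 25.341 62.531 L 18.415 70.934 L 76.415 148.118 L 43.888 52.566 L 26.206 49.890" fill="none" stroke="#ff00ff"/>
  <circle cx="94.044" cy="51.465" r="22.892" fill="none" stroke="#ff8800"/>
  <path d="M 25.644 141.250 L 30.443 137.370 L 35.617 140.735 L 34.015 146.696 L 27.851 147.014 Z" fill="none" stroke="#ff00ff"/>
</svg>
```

(Gcodetools for Inkscape — laser output)
G21
G90
G00 X29.586 Y88.545
M3 S282
G1 X61.289 Y97.592 F3493
G1 X15.986 Y46.761
G1 X136.823 Y61.828
G1 X29.586 Y88.545
M5
G00 X78.137 Y142.599
M3 S892
G1 X88.295 Y126.409 F1125
G1 X96.710 Y107.750
G1 X103.382 Y86.622
G1 X108.311 Y63.024
G1 X111.497 Y36.958
M5
G00 X19.537 Y17.919
M3 S446
G1 X51.061 Y52.620 F1244
G1 X77.002 Y83.451
G1 X97.359 Y110.413
G1 X112.133 Y133.505
G1 X121.324 Y152.728
M5
G00 X83.078 Y37.983
M3 S892
G1 X82.480 Y48.821 F1125
G1 X92.165 Y43.920
G1 X83.078 Y37.983
M5
G00 X26.986 Y129.916
M3 S892
G1 X51.254 Y129.916 F1125
G1 X51.254 Y123.608
G1 X26.986 Y123.608
G1 X26.986 Y129.916
M5
G00 X9.231 Y40.568
M3 S282
G1 X25.341 Y106.041 F3493
G1 X18.415 Y97.638
G1 X76.415 Y20.454
G1 X43.888 Y116.006
G1 X26.206 Y118.682
M5
G00 X116.936 Y117.107
M3 S892
G1 X112.564 Y130.563 F1125
G1 X101.118 Y138.879
G1 X86.970 Y138.879
G1 X75.524 Y130.563
G1 X71.152 Y117.107
G1 X75.524 Y103.651
G1 X86.970 Y95.335
G1 X101.118 Y95.335
G1 X112.564 Y103.651
G1 X116.936 Y117.107
M5
G00 X25.644 Y27.322
M3 S282
G1 X30.443 Y31.202 F3493
G1 X35.617 Y27.837
G1 X34.015 Y21.876
G1 X27.851 Y21.558
G1 X25.644 Y27.322
M5
G00 X0.000 Y0.000

viewBox `0 0 170.978 168.572` with mm width/height → 1 unit = 1 mm. Flip: y_m = 168.572 − y_svg.

**Shape 1** — `<polygon>` closed polygon, stroke `#ff00ff` → engrave (S282, F3493). Machine vertices: (29.586,88.545) → (61.289,97.592) → (15.986,46.761) → (136.823,61.828) → (29.586,88.545). Closed: final G1 returns to the first vertex.

**Shape 2** — `<path>` quadratic bezier, stroke `#ff8800` → cut (S892, F1125). Control points (SVG): P0=(78.137,25.973), P1=(105.710,63.362), P2=(111.497,131.614); sampled at t=k/5. Machine vertices: (78.137,142.599) → (88.295,126.409) → (96.710,107.750) → (103.382,86.622) → (108.311,63.024) → (111.497,36.958). Open path.

**Shape 3** — `<path>` quadratic bezier, stroke `#000000` → score (S446, F1244). Control points (SVG): P0=(19.537,150.653), P1=(105.326,59.064), P2=(121.324,15.844); sampled at t=k/5. Machine vertices: (19.537,17.919) → (51.061,52.620) → (77.002,83.451) → (97.359,110.413) → (112.133,133.505) → (121.324,152.728). Open path.

**Shape 4** — `<polygon>` regular polygon, stroke `#ff8800` → cut (S892, F1125). Machine vertices: (83.078,37.983) → (82.480,48.821) → (92.165,43.920) → (83.078,37.983). Closed: final G1 returns to the first vertex.

**Shape 5** — `<polygon>` rectangle, stroke `#ff8800` → cut (S892, F1125). Machine vertices: (26.986,129.916) → (51.254,129.916) → (51.254,123.608) → (26.986,123.608) → (26.986,129.916). Closed: final G1 returns to the first vertex.

**Shape 6** — `<path>` open polyline, stroke `#ff00ff` → engrave (S282, F3493). Machine vertices: (9.231,40.568) → (25.341,106.041) → (18.415,97.638) → (76.415,20.454) → (43.888,116.006) → (26.206,118.682). Open path.

**Shape 7** — `<circle>` circle, stroke `#ff8800` → cut (S892, F1125). Machine vertices: (116.936,117.107) → (112.564,130.563) → (101.118,138.879) → (86.970,138.879) → (75.524,130.563) → (71.152,117.107) → (75.524,103.651) → (86.970,95.335) → (101.118,95.335) → (112.564,103.651) → (116.936,117.107). Closed: final G1 returns to the first vertex.

**Shape 8** — `<path>` regular polygon, stroke `#ff00ff` → engrave (S282, F3493). Machine vertices: (25.644,27.322) → (30.443,31.202) → (35.617,27.837) → (34.015,21.876) → (27.851,21.558) → (25.644,27.322). Closed: final G1 returns to the first vertex.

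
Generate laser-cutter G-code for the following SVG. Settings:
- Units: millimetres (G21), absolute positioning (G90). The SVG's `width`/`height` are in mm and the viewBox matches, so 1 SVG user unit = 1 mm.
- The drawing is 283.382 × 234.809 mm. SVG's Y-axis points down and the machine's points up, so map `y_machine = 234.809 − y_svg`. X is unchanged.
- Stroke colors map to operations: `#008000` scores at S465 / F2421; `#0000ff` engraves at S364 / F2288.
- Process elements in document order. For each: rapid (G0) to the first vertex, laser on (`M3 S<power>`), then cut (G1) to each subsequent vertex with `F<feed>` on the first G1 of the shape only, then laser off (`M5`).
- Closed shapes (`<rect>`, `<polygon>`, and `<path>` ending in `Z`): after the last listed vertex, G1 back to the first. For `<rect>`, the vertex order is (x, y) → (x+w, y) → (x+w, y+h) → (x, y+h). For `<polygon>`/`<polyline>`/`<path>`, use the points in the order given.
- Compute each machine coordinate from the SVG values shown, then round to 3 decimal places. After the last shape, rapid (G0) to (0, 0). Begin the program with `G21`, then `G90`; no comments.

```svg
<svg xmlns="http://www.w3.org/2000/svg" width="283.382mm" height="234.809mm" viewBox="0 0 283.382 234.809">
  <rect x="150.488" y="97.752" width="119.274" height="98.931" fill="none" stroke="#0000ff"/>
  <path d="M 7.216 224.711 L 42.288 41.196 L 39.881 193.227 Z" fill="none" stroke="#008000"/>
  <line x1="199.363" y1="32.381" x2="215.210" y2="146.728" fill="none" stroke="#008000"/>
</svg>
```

Since the viewBox matches the mm dimensions, user units are millimetres directly. The only transform is the Y-flip y_m = 234.809 − y_svg.

Shape 1 is a rectangle drawn with `<rect>`. Its stroke #0000ff means engrave at S364, F2288. After flipping Y the toolpath is (150.488,137.057) → (269.762,137.057) → (269.762,38.126) → (150.488,38.126) → (150.488,137.057), returning to the start.

Shape 2 is a closed polygon drawn with `<path>`. Its stroke #008000 means score at S465, F2421. After flipping Y the toolpath is (7.216,10.098) → (42.288,193.613) → (39.881,41.582) → (7.216,10.098), returning to the start.

Shape 3 is a line segment drawn with `<line>`. Its stroke #008000 means score at S465, F2421. After flipping Y the toolpath is (199.363,202.428) → (215.210,88.081).

G21
G90
G0 X150.488 Y137.057
M3 S364
G1 X269.762 Y137.057 F2288
G1 X269.762 Y38.126
G1 X150.488 Y38.126
G1 X150.488 Y137.057
M5
G0 X7.216 Y10.098
M3 S465
G1 X42.288 Y193.613 F2421
G1 X39.881 Y41.582
G1 X7.216 Y10.098
M5
G0 X199.363 Y202.428
M3 S465
G1 X215.210 Y88.081 F2421
M5
G0 X0.000 Y0.000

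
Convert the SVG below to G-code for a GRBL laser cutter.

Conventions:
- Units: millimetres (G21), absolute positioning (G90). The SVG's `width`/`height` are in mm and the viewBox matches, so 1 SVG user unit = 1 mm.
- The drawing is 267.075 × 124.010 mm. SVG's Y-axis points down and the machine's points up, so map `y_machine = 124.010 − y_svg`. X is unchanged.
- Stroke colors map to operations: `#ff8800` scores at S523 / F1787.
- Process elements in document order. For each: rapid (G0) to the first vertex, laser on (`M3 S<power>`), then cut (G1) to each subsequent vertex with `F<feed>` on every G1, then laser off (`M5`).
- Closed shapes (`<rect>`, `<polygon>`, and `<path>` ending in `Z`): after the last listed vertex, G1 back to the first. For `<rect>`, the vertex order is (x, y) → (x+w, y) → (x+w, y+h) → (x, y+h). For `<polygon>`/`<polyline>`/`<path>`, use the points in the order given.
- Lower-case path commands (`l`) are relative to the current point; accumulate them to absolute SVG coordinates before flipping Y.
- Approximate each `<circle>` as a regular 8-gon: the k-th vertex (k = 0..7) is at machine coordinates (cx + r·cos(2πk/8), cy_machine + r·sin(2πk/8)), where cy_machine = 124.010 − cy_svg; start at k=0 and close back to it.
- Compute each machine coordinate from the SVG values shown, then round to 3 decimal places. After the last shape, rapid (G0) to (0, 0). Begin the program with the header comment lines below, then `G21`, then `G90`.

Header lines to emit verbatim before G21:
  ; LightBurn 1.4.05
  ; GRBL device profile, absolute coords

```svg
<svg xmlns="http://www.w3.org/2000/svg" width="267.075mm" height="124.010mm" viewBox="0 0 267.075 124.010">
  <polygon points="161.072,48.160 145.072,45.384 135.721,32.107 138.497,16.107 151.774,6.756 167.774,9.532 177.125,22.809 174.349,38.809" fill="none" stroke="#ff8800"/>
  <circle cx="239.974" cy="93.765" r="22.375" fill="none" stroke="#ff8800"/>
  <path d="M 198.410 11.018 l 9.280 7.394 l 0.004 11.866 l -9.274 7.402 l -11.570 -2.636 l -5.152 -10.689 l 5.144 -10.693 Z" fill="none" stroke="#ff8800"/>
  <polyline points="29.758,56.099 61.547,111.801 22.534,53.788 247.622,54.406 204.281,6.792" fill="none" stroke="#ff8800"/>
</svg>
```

; LightBurn 1.4.05
; GRBL device profile, absolute coords
G21
G90
G0 X161.072 Y75.850
M3 S523
G1 X145.072 Y78.626 F1787
G1 X135.721 Y91.903 F1787
G1 X138.497 Y107.903 F1787
G1 X151.774 Y117.254 F1787
G1 X167.774 Y114.478 F1787
G1 X177.125 Y101.201 F1787
G1 X174.349 Y85.201 F1787
G1 X161.072 Y75.850 F1787
M5
G0 X262.349 Y30.245
M3 S523
G1 X255.796 Y46.067 F1787
G1 X239.974 Y52.620 F1787
G1 X224.152 Y46.067 F1787
G1 X217.599 Y30.245 F1787
G1 X224.152 Y14.423 F1787
G1 X239.974 Y7.870 F1787
G1 X255.796 Y14.423 F1787
G1 X262.349 Y30.245 F1787
M5
G0 X198.410 Y112.992
M3 S523
G1 X207.690 Y105.598 F1787
G1 X207.694 Y93.732 F1787
G1 X198.420 Y86.330 F1787
G1 X186.850 Y88.966 F1787
G1 X181.698 Y99.655 F1787
G1 X186.842 Y110.348 F1787
G1 X198.410 Y112.992 F1787
M5
G0 X29.758 Y67.911
M3 S523
G1 X61.547 Y12.209 F1787
G1 X22.534 Y70.222 F1787
G1 X247.622 Y69.604 F1787
G1 X204.281 Y117.218 F1787
M5
G0 X0.000 Y0.000

Since the viewBox matches the mm dimensions, user units are millimetres directly. The only transform is the Y-flip y_m = 124.010 − y_svg.

Shape 1 is a regular polygon drawn with `<polygon>`. Its stroke #ff8800 means score at S523, F1787. After flipping Y the toolpath is (161.072,75.850) → (145.072,78.626) → (135.721,91.903) → (138.497,107.903) → (151.774,117.254) → (167.774,114.478) → (177.125,101.201) → (174.349,85.201) → (161.072,75.850), returning to the start.

Shape 2 is a circle drawn with `<circle>`. Its stroke #ff8800 means score at S523, F1787. After flipping Y the toolpath is (262.349,30.245) → (255.796,46.067) → (239.974,52.620) → (224.152,46.067) → (217.599,30.245) → (224.152,14.423) → (239.974,7.870) → (255.796,14.423) → (262.349,30.245), returning to the start.

Shape 3 is a regular polygon drawn with `<path>`. Its stroke #ff8800 means score at S523, F1787. After flipping Y the toolpath is (198.410,112.992) → (207.690,105.598) → (207.694,93.732) → (198.420,86.330) → (186.850,88.966) → (181.698,99.655) → (186.842,110.348) → (198.410,112.992), returning to the start.

Shape 4 is a open polyline drawn with `<polyline>`. Its stroke #ff8800 means score at S523, F1787. After flipping Y the toolpath is (29.758,67.911) → (61.547,12.209) → (22.534,70.222) → (247.622,69.604) → (204.281,117.218).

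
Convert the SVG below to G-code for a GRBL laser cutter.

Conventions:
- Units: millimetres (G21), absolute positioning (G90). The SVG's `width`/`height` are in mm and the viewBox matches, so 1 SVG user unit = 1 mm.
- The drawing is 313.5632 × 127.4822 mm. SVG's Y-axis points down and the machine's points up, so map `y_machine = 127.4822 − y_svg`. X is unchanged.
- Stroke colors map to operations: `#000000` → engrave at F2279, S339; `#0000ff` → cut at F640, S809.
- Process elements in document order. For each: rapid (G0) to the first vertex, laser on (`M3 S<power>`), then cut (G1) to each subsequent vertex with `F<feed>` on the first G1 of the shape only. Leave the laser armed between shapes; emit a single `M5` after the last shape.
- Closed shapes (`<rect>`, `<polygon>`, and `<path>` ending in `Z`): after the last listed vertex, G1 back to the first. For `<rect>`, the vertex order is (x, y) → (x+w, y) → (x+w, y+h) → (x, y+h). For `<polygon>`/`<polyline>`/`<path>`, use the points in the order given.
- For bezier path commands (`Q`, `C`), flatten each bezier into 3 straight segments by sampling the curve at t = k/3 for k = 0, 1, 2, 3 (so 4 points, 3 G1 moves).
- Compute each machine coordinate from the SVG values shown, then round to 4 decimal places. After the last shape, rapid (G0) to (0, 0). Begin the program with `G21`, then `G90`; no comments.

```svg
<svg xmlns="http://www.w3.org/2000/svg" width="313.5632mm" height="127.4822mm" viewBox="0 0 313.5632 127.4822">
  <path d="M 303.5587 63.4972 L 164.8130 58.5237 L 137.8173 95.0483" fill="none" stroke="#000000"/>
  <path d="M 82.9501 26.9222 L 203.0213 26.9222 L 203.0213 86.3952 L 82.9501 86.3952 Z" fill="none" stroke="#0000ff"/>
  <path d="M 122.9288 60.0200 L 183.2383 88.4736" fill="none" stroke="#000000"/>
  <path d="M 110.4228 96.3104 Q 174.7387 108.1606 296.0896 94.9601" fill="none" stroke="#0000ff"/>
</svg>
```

G21
G90
G0 X303.5587 Y63.9850
M3 S339
G1 X164.8130 Y68.9585 F2279
G1 X137.8173 Y32.4339
G0 X82.9501 Y100.5600
M3 S809
G1 X203.0213 Y100.5600 F640
G1 X203.0213 Y41.0870
G1 X82.9501 Y41.0870
G1 X82.9501 Y100.5600
G0 X122.9288 Y67.4622
M3 S339
G1 X183.2383 Y39.0086 F2279
G0 X110.4228 Y31.1718
M3 S809
G1 X159.6373 Y26.0551 F640
G1 X221.5262 Y26.5052
G1 X296.0896 Y32.5221
M5
G0 X0.0000 Y0.0000

viewBox `0 0 313.5632 127.4822` with mm width/height → 1 unit = 1 mm. Flip: y_m = 127.4822 − y_svg.

**Shape 1** — `<path>` open polyline, stroke `#000000` → engrave (S339, F2279). Machine vertices: (303.5587,63.9850) → (164.8130,68.9585) → (137.8173,32.4339). Open path.

**Shape 2** — `<path>` rectangle, stroke `#0000ff` → cut (S809, F640). Machine vertices: (82.9501,100.5600) → (203.0213,100.5600) → (203.0213,41.0870) → (82.9501,41.0870) → (82.9501,100.5600). Closed: final G1 returns to the first vertex.

**Shape 3** — `<path>` line segment, stroke `#000000` → engrave (S339, F2279). Machine vertices: (122.9288,67.4622) → (183.2383,39.0086). Open path.

**Shape 4** — `<path>` quadratic bezier, stroke `#0000ff` → cut (S809, F640). Control points (SVG): P0=(110.4228,96.3104), P1=(174.7387,108.1606), P2=(296.0896,94.9601); sampled at t=k/3. Machine vertices: (110.4228,31.1718) → (159.6373,26.0551) → (221.5262,26.5052) → (296.0896,32.5221). Open path.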